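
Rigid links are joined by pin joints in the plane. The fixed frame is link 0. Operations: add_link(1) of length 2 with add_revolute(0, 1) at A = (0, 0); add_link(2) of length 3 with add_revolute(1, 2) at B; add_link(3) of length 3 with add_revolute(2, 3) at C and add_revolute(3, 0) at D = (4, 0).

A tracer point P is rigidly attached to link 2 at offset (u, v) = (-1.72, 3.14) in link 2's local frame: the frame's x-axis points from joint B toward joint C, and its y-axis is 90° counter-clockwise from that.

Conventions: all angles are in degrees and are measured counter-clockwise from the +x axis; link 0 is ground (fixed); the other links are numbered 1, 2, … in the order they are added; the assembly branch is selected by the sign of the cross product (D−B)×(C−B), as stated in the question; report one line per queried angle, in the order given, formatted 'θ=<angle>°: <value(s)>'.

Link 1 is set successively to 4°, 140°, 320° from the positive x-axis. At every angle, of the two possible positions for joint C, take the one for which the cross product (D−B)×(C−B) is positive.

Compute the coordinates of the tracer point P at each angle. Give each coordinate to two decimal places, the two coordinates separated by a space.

A=(0,0), D=(4.00,0)
θ=4°: B = A + 2.00·(cos4°, sin4°) = (1.9951, 0.1395)
θ=4°: |BD| = 2.0097
θ=4°: circle(B,3.00) ∩ circle(D,3.00): a=1.0049, h=2.8267
θ=4°:   candidates: C₊=(3.1938,2.8896) cross=5.681; C₋=(2.8013,-2.7501) cross=-5.681
θ=4°:   branch + wants cross > 0 → take C=(3.1938,2.8896) (cross=5.681)
θ=4°: ex = (C−B)/|BC| = (0.3996,0.9167); ey = (-0.9167,0.3996)
θ=4°: P = B + -1.72·ex + 3.14·ey = (-1.5706,-0.1826)
θ=140°: B = A + 2.00·(cos140°, sin140°) = (-1.5321, 1.2856)
θ=140°: |BD| = 5.6795
θ=140°: circle(B,3.00) ∩ circle(D,3.00): a=2.8397, h=0.9674
θ=140°:   candidates: C₊=(1.4529,1.5851) cross=5.494; C₋=(1.0150,-0.2995) cross=-5.494
θ=140°:   branch + wants cross > 0 → take C=(1.4529,1.5851) (cross=5.494)
θ=140°: ex = (C−B)/|BC| = (0.9950,0.0998); ey = (-0.0998,0.9950)
θ=140°: P = B + -1.72·ex + 3.14·ey = (-3.5570,4.2382)
θ=320°: B = A + 2.00·(cos320°, sin320°) = (1.5321, -1.2856)
θ=320°: |BD| = 2.7827
θ=320°: circle(B,3.00) ∩ circle(D,3.00): a=1.3913, h=2.6579
θ=320°:   candidates: C₊=(1.5381,1.7144) cross=7.396; C₋=(3.9940,-3.0000) cross=-7.396
θ=320°:   branch + wants cross > 0 → take C=(1.5381,1.7144) (cross=7.396)
θ=320°: ex = (C−B)/|BC| = (0.0020,1.0000); ey = (-1.0000,0.0020)
θ=320°: P = B + -1.72·ex + 3.14·ey = (-1.6114,-2.9992)

θ=4°: -1.57 -0.18
θ=140°: -3.56 4.24
θ=320°: -1.61 -3.00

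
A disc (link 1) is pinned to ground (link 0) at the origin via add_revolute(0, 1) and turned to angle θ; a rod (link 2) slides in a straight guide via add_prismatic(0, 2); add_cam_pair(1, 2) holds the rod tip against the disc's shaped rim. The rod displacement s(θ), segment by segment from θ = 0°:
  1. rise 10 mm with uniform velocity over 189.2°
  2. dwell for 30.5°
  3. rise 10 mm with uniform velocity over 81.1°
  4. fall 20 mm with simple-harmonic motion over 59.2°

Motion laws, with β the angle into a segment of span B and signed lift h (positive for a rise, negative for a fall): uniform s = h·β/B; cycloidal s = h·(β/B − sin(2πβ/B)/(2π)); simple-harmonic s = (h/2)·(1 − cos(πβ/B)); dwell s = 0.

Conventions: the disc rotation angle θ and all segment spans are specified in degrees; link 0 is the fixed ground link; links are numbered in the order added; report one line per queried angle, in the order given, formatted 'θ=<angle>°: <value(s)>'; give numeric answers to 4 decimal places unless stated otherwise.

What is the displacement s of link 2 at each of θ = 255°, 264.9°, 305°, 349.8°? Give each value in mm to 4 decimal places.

segment 1 (0° to 189.2°, uniform, h = 10) is passed completely: s = 0.0000 + (10) = 10.0000
segment 2 (189.2° to 219.7°, dwell): s unchanged at 10.0000
θ = 255° falls in segment 3 (219.7° to 300.8°, uniform, h = 10): β = 255 − 219.7 = 35.3°, B = 81.1°; Δs = 10·35.3/81.1 = 4.3527; s = 10.0000 + 4.3527 = 14.3527
θ = 264.9° falls in segment 3 (219.7° to 300.8°, uniform, h = 10): β = 264.9 − 219.7 = 45.2°, B = 81.1°; Δs = 10·45.2/81.1 = 5.5734; s = 10.0000 + 5.5734 = 15.5734
segment 3 (219.7° to 300.8°, uniform, h = 10) is passed completely: s = 10.0000 + (10) = 20.0000
θ = 305° falls in segment 4 (300.8° to 360°, simple-harmonic, h = -20): β = 305 − 300.8 = 4.2°, B = 59.2°; Δs = -20/2·(1 − cos(π·0.0709)) = -0.2474; s = 20.0000 − 0.2474 = 19.7526
θ = 349.8° falls in segment 4 (300.8° to 360°, simple-harmonic, h = -20): β = 349.8 − 300.8 = 49°, B = 59.2°; Δs = -20/2·(1 − cos(π·0.8277)) = -18.5705; s = 20.0000 − 18.5705 = 1.4295

θ=255°: 14.3527
θ=264.9°: 15.5734
θ=305°: 19.7526
θ=349.8°: 1.4295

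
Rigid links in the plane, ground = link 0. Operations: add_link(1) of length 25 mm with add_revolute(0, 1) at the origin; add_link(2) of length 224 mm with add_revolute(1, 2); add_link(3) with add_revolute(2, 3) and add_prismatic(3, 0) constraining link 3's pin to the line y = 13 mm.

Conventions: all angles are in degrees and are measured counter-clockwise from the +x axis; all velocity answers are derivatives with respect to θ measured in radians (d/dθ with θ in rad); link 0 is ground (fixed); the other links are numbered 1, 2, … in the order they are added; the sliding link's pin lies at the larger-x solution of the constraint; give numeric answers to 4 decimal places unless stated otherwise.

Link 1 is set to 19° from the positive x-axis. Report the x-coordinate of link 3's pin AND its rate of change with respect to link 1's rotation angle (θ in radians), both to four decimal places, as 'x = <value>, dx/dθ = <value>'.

geometry: r = 25 mm, L = 224 mm, e = 13 mm
crank pin P = (r cos θ, r sin θ) = (23.637964, 8.139204)
h = r sin θ − e = 8.139204 − 13 = -4.860796
x = r cos θ + √(L² − h²) = 23.637964 + 223.947254 = 247.585219
dx/dθ = −r sin θ − h·r cos θ/√(L² − h²) (θ in radians; h = -4.860796) = -7.626140

x = 247.5852, dx/dθ = -7.6261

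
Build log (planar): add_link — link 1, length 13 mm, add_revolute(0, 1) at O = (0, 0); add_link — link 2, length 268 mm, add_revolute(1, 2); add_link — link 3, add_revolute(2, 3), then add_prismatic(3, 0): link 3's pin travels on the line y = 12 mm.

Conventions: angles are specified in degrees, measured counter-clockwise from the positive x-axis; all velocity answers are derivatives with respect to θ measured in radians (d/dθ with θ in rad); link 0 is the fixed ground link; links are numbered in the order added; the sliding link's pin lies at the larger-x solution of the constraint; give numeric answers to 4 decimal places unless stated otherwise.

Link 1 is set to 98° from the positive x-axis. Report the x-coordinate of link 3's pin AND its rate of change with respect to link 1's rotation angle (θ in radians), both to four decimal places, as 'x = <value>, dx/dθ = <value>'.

geometry: r = 13 mm, L = 268 mm, e = 12 mm
crank pin P = (r cos θ, r sin θ) = (-1.809250, 12.873485)
h = r sin θ − e = 12.873485 − 12 = 0.873485
x = r cos θ + √(L² − h²) = -1.809250 + 267.998577 = 266.189326
dx/dθ = −r sin θ − h·r cos θ/√(L² − h²) (θ in radians; h = 0.873485) = -12.867588

x = 266.1893, dx/dθ = -12.8676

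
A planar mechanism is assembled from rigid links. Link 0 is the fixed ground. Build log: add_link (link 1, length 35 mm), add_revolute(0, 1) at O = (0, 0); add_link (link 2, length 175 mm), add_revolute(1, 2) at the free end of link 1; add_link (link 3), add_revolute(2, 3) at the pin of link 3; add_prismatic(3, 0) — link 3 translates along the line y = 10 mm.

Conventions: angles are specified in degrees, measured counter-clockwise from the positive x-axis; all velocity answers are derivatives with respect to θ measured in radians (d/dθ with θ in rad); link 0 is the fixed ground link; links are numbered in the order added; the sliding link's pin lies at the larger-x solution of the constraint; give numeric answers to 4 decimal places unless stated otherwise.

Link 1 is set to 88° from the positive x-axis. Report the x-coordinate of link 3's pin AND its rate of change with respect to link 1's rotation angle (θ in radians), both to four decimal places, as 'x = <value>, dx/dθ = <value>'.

geometry: r = 35 mm, L = 175 mm, e = 10 mm
crank pin P = (r cos θ, r sin θ) = (1.221482, 34.978679)
h = r sin θ − e = 34.978679 − 10 = 24.978679
x = r cos θ + √(L² − h²) = 1.221482 + 173.208157 = 174.429639
dx/dθ = −r sin θ − h·r cos θ/√(L² − h²) (θ in radians; h = 24.978679) = -35.154831

x = 174.4296, dx/dθ = -35.1548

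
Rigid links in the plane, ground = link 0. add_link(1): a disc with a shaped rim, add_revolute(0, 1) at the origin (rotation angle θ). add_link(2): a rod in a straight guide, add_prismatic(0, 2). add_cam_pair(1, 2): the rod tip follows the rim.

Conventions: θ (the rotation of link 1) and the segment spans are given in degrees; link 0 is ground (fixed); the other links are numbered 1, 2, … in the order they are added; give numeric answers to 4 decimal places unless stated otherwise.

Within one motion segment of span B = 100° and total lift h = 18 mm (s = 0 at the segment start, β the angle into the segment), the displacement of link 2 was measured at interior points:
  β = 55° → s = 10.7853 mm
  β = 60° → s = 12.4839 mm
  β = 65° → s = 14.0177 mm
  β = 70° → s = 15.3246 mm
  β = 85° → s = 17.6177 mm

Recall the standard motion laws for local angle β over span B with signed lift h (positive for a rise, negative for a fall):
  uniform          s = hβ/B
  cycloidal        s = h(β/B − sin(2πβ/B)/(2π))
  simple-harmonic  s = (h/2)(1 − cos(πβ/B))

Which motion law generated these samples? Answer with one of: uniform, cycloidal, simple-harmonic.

candidates at β/B = r: uniform s = h·r (linear in β); cycloidal s = h·(r − sin(2πr)/(2π)); simple-harmonic s = (h/2)(1 − cos(πr))
β=55°: printed 10.7853 | uniform 9.9000, cycloidal 10.7853, simple-harmonic 10.4079
β=60°: printed 12.4839 | uniform 10.8000, cycloidal 12.4839, simple-harmonic 11.7812
β=65°: printed 14.0177 | uniform 11.7000, cycloidal 14.0177, simple-harmonic 13.0859
β=70°: printed 15.3246 | uniform 12.6000, cycloidal 15.3246, simple-harmonic 14.2901
β=85°: printed 17.6177 | uniform 15.3000, cycloidal 17.6177, simple-harmonic 17.0191
only one law matches every sample → cycloidal

cycloidal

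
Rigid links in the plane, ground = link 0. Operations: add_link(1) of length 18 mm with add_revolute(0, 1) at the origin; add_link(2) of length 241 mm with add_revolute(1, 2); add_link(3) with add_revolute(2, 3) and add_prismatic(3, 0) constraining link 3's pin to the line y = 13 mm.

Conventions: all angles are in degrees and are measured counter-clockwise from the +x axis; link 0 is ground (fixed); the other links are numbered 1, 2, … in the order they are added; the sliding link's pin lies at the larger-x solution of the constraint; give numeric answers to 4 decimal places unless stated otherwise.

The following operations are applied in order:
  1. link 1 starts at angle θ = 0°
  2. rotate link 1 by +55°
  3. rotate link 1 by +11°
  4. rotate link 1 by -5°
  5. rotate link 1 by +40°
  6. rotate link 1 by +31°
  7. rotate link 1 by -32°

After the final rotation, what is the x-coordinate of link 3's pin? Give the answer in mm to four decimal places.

geometry: r = 18 mm, L = 241 mm, e = 13 mm; θ starts at 0°
rotate link 1 by +55°: θ ← 0° +55° = 55°
rotate link 1 by +11°: θ ← 55° +11° = 66°
rotate link 1 by -5°: θ ← 66° -5° = 61°
rotate link 1 by +40°: θ ← 61° +40° = 101°
rotate link 1 by +31°: θ ← 101° +31° = 132°
rotate link 1 by -32°: θ ← 132° -32° = 100°
crank pin P = (r cos θ, r sin θ) = (-3.125667, 17.726540)
h = r sin θ − e = 17.726540 − 13 = 4.726540
x = r cos θ + √(L² − h²) = -3.125667 + 240.953647 = 237.827979

237.8280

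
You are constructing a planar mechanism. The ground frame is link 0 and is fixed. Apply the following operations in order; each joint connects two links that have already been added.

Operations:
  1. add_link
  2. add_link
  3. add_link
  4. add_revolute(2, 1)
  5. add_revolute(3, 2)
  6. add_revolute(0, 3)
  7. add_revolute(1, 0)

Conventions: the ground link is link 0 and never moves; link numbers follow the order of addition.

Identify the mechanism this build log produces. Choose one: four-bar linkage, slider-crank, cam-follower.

links: 4 (incl. ground); joints: 4 revolute, 0 prismatic, 0 higher (cam) pair, forming one closed loop
4 links in a single 4R loop → four-bar linkage

four-bar linkage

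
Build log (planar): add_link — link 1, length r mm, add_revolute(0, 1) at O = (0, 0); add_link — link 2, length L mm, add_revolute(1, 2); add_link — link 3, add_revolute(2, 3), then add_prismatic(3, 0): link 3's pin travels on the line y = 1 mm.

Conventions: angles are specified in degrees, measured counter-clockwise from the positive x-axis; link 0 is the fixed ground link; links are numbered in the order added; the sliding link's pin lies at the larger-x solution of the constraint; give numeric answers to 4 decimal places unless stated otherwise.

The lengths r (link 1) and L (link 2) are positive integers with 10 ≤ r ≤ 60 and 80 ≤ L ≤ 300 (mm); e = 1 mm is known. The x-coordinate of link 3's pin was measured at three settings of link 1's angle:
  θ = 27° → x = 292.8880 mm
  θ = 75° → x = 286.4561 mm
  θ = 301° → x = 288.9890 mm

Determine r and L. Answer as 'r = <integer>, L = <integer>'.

constraint per measurement: (x − r cos θ)² + (r sin θ − e)² = L²
subtracting the θ₁ and θ₂ equations cancels the r² and L² terms:
r = (x₁² − x₂²) / (2[(x₁cos θ₁ + e sin θ₁) − (x₂cos θ₂ + e sin θ₂)]) = 10.0001 → r = 10
L² = (x₁ − r cos θ₁)² + (r sin θ₁ − e)² = 80655.9984 → L = 284.0000 → L = 284
check at θ₃=301°: x = 288.9890 (printed 288.9890) ✓

r = 10, L = 284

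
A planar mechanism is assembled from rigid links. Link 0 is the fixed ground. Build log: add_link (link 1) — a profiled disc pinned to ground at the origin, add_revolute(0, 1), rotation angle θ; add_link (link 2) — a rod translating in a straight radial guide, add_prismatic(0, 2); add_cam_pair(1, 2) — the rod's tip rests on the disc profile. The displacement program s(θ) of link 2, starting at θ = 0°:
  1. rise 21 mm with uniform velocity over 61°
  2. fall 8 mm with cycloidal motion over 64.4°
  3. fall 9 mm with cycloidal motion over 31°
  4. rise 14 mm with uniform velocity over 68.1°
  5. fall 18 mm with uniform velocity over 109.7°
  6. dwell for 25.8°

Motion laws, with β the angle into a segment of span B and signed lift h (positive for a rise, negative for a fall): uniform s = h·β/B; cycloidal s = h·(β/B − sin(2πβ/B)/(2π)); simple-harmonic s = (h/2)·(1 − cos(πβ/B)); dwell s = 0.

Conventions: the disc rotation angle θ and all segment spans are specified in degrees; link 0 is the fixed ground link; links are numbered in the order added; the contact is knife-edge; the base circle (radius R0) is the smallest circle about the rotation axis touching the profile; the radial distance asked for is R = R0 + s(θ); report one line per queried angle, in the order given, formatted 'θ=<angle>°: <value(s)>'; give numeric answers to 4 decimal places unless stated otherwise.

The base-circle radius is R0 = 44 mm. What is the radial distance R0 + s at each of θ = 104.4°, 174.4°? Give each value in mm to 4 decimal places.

seg 1 [0°–61°] uniform, h=21: full span → s += 21 → s = 21.0000
seg 2 [61°–125.4°] cycloidal, h=-8: θ=104.4° here. β=43.4, B=64.4. -8·(0.6739 − sin(2π·0.6739)/(2π)) = -6.5218 → s = 14.4782
seg 2 [61°–125.4°] cycloidal, h=-8: full span → s += -8 → s = 13.0000
seg 3 [125.4°–156.4°] cycloidal, h=-9: full span → s += -9 → s = 4.0000
seg 4 [156.4°–224.5°] uniform, h=14: θ=174.4° here. β=18, B=68.1. 14·18/68.1 = 3.7004 → s = 7.7004
θ=104.4°: R = R0 + s = 44 + 14.4782 = 58.4782
θ=174.4°: R = R0 + s = 44 + 7.7004 = 51.7004

θ=104.4°: 58.4782
θ=174.4°: 51.7004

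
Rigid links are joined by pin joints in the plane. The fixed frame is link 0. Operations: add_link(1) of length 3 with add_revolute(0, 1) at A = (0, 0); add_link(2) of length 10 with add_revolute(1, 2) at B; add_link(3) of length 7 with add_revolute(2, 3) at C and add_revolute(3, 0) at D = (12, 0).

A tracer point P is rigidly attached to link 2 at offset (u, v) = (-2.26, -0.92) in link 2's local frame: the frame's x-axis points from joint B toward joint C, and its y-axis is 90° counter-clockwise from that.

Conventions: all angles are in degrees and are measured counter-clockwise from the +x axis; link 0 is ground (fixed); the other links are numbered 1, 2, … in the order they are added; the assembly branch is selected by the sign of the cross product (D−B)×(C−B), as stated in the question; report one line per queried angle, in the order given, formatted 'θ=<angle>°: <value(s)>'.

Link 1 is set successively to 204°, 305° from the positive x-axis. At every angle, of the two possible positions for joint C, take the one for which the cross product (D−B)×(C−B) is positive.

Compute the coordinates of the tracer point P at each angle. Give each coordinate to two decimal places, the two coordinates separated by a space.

A=(0,0), D=(12.00,0)
θ=204°: B = A + 3.00·(cos204°, sin204°) = (-2.7406, -1.2202)
θ=204°: |BD| = 14.7911
θ=204°: circle(B,10.00) ∩ circle(D,7.00): a=9.1195, h=4.1029
θ=204°:   candidates: C₊=(6.0093,3.6211) cross=60.687; C₋=(6.6863,-4.5568) cross=-60.687
θ=204°:   branch + wants cross > 0 → take C=(6.0093,3.6211) (cross=60.687)
θ=204°: ex = (C−B)/|BC| = (0.8750,0.4841); ey = (-0.4841,0.8750)
θ=204°: P = B + -2.26·ex + -0.92·ey = (-4.2727,-3.1193)
θ=305°: B = A + 3.00·(cos305°, sin305°) = (1.7207, -2.4575)
θ=305°: |BD| = 10.5689
θ=305°: circle(B,10.00) ∩ circle(D,7.00): a=7.6972, h=6.3838
θ=305°:   candidates: C₊=(7.7226,5.5411) cross=67.470; C₋=(10.6913,-6.8766) cross=-67.470
θ=305°:   branch + wants cross > 0 → take C=(7.7226,5.5411) (cross=67.470)
θ=305°: ex = (C−B)/|BC| = (0.6002,0.7999); ey = (-0.7999,0.6002)
θ=305°: P = B + -2.26·ex + -0.92·ey = (1.1002,-4.8173)

θ=204°: -4.27 -3.12
θ=305°: 1.10 -4.82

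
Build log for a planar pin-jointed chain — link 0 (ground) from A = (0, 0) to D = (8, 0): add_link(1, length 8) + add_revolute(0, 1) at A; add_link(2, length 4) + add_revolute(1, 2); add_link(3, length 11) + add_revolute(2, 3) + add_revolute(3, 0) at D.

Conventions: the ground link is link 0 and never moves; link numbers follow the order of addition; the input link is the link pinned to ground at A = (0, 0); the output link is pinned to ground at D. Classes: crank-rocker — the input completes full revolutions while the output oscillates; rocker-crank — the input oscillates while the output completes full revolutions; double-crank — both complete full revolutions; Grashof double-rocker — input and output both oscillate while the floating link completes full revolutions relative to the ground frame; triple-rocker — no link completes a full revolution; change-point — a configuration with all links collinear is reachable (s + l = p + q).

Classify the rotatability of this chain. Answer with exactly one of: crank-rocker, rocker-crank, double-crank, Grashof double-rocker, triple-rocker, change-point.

lengths: ground=8, input=8, coupler=4, output=11
sorted: s=4 (shortest), l=11 (longest), p+q=16
s + l = 15 vs p + q = 16
s + l < p + q (Grashof) with shortest = coupler link → Grashof double-rocker

Grashof double-rocker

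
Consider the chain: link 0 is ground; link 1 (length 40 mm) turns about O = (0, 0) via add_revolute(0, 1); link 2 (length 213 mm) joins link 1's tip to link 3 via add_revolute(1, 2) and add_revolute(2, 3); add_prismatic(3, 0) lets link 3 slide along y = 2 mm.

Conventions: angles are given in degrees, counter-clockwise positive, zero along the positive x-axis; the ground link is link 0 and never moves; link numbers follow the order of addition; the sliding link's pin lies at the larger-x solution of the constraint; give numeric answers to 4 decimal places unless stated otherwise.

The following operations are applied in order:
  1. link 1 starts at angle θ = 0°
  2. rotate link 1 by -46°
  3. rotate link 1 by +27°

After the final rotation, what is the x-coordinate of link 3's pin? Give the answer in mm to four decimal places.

geometry: r = 40 mm, L = 213 mm, e = 2 mm; θ starts at 0°
rotate link 1 by -46°: θ ← 0° -46° = -46°
rotate link 1 by +27°: θ ← -46° +27° = -19°
crank pin P = (r cos θ, r sin θ) = (37.820743, -13.022726)
h = r sin θ − e = -13.022726 − 2 = -15.022726
x = r cos θ + √(L² − h²) = 37.820743 + 212.469569 = 250.290312

250.2903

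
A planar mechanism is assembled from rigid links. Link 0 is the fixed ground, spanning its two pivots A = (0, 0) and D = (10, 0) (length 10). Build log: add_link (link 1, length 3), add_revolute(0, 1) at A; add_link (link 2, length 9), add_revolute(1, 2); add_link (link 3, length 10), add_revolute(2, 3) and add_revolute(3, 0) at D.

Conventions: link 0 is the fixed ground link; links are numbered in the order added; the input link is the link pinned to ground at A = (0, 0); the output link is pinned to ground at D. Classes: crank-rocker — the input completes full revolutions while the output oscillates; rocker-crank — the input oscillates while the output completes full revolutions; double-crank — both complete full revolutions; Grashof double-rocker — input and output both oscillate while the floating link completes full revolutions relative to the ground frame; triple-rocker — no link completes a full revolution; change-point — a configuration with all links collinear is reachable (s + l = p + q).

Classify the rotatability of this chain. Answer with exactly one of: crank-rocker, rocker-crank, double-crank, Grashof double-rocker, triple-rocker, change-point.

lengths: ground=10, input=3, coupler=9, output=10
sorted: s=3 (shortest), l=10 (longest), p+q=19
s + l = 13 vs p + q = 19
s + l < p + q (Grashof) with shortest = input link → crank-rocker

crank-rocker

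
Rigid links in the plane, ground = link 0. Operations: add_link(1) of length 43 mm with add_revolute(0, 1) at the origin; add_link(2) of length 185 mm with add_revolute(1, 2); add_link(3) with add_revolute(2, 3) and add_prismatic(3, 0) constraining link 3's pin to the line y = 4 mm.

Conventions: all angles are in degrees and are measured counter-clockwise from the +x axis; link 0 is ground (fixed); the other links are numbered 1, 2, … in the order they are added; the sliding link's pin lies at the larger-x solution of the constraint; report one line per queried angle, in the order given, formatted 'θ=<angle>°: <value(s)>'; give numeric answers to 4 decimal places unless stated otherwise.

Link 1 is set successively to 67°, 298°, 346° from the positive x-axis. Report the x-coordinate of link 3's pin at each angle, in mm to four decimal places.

geometry: r = 43 mm, L = 185 mm, e = 4 mm
θ=67°: crank pin P = (r cos θ, r sin θ) = (16.801439, 39.581709)
θ=67°: h = r sin θ − e = 39.581709 − 4 = 35.581709
θ=67°: x = r cos θ + √(L² − h²) = 16.801439 + 181.545978 = 198.347416
θ=298°: crank pin P = (r cos θ, r sin θ) = (20.187277, -37.966746)
θ=298°: h = r sin θ − e = -37.966746 − 4 = -41.966746
θ=298°: x = r cos θ + √(L² − h²) = 20.187277 + 180.177113 = 200.364391
θ=346°: crank pin P = (r cos θ, r sin θ) = (41.722716, -10.402642)
θ=346°: h = r sin θ − e = -10.402642 − 4 = -14.402642
θ=346°: x = r cos θ + √(L² − h²) = 41.722716 + 184.438510 = 226.161226

θ=67°: 198.3474
θ=298°: 200.3644
θ=346°: 226.1612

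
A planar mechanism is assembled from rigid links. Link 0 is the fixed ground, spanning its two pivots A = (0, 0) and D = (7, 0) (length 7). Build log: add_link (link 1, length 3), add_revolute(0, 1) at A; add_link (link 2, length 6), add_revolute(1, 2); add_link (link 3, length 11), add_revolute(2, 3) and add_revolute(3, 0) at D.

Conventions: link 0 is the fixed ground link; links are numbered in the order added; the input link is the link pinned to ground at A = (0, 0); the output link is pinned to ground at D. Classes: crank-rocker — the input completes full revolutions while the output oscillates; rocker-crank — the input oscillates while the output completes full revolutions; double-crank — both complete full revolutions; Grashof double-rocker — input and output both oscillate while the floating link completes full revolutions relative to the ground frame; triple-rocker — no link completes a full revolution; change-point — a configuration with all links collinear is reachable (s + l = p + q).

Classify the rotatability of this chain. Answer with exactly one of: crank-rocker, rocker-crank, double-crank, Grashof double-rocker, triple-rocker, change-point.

lengths: ground=7, input=3, coupler=6, output=11
sorted: s=3 (shortest), l=11 (longest), p+q=13
s + l = 14 vs p + q = 13
s + l > p + q → non-Grashof → no link fully rotates → triple-rocker

triple-rocker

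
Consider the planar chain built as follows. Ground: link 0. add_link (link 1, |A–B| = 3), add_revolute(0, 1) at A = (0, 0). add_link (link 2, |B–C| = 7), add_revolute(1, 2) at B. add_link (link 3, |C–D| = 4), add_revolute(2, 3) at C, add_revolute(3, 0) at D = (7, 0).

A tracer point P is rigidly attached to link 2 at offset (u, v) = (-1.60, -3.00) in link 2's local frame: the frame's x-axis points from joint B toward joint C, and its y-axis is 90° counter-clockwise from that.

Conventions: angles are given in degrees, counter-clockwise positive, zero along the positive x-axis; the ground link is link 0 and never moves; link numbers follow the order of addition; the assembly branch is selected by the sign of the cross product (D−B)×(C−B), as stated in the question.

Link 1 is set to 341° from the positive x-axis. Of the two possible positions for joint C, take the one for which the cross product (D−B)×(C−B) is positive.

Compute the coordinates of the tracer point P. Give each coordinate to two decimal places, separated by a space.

A=(0,0), D=(7.00,0)
B = A + 3.00·(cos341°, sin341°) = (2.8366, -0.9767)
|BD| = 4.2765
circle(B,7.00) ∩ circle(D,4.00): a=5.9966, h=3.6113
  candidates: C₊=(7.8498,3.9087) cross=15.444; C₋=(9.4994,-3.1230) cross=-15.444
  branch + wants cross > 0 → take C=(7.8498,3.9087) (cross=15.444)
ex = (C−B)/|BC| = (0.7162,0.6979); ey = (-0.6979,0.7162)
P = B + -1.60·ex + -3.00·ey = (3.7844,-4.2419)

3.78 -4.24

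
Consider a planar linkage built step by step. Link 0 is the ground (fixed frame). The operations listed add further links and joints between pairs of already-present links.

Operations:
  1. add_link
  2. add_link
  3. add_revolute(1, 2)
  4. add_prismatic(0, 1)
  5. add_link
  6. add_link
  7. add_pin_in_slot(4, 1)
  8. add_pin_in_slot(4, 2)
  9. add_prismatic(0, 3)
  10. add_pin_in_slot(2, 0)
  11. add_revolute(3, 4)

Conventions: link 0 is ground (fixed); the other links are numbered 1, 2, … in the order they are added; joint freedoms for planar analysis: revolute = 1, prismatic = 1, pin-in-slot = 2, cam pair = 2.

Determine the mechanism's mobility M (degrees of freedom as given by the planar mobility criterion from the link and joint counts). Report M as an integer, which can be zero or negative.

L=1 J1=0 J2=0
add link → L=2 J1=0 J2=0
add link → L=3 J1=0 J2=0
R@1,2 dof=1 J1 → L=3 J1=1 J2=0
P@0,1 dof=1 J1 → L=3 J1=2 J2=0
add link → L=4 J1=2 J2=0
add link → L=5 J1=2 J2=0
PS@4,1 dof=2 J2 → L=5 J1=2 J2=1
PS@4,2 dof=2 J2 → L=5 J1=2 J2=2
P@0,3 dof=1 J1 → L=5 J1=3 J2=2
PS@2,0 dof=2 J2 → L=5 J1=3 J2=3
R@3,4 dof=1 J1 → L=5 J1=4 J2=3
M=3(L−1)−2J1−J2=3·4−2·4−3=1

M = 1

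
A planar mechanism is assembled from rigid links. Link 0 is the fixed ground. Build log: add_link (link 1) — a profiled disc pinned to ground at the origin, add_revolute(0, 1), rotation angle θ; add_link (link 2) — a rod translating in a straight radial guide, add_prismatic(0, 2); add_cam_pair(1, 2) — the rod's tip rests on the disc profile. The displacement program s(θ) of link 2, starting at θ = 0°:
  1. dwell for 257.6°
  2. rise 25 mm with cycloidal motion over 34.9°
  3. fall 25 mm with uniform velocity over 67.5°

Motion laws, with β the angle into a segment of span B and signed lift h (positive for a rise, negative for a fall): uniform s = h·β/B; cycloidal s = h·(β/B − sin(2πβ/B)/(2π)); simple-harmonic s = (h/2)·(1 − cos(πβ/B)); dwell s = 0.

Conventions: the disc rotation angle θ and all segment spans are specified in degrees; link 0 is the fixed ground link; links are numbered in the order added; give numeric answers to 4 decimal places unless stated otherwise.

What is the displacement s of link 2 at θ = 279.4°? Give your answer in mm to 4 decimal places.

seg 1 [0°–257.6°] dwell: s stays 0.0000
seg 2 [257.6°–292.5°] cycloidal, h=25: θ=279.4° here. β=21.8, B=34.9. 25·(0.6246 − sin(2π·0.6246)/(2π)) = 18.4232 → s = 18.4232

18.4232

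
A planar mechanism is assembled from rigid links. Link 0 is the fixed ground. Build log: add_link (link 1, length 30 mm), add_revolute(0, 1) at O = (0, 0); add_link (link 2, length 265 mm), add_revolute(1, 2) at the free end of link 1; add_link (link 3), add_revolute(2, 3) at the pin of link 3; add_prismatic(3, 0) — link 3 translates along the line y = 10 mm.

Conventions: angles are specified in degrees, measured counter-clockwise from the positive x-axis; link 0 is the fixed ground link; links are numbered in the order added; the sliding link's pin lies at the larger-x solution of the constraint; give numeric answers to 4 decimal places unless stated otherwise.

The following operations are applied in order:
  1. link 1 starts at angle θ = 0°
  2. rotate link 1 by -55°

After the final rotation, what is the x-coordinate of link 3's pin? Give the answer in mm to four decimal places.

geometry: r = 30 mm, L = 265 mm, e = 10 mm; θ starts at 0°
rotate link 1 by -55°: θ ← 0° -55° = -55°
crank pin P = (r cos θ, r sin θ) = (17.207293, -24.574561)
h = r sin θ − e = -24.574561 − 10 = -34.574561
x = r cos θ + √(L² − h²) = 17.207293 + 262.734847 = 279.942140

279.9421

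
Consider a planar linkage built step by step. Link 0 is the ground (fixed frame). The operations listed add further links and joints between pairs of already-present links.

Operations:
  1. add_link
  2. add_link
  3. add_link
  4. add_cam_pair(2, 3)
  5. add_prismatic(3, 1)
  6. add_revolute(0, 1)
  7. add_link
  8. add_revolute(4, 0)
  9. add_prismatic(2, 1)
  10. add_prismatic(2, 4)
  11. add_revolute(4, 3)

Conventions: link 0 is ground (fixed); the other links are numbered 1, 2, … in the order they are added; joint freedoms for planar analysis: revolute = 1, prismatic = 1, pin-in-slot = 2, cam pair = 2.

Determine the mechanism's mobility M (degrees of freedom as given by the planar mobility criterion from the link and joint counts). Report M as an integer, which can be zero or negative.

L=1 J1=0 J2=0
add link → L=2 J1=0 J2=0
add link → L=3 J1=0 J2=0
add link → L=4 J1=0 J2=0
C@2,3 dof=2 J2 → L=4 J1=0 J2=1
P@3,1 dof=1 J1 → L=4 J1=1 J2=1
R@0,1 dof=1 J1 → L=4 J1=2 J2=1
add link → L=5 J1=2 J2=1
R@4,0 dof=1 J1 → L=5 J1=3 J2=1
P@2,1 dof=1 J1 → L=5 J1=4 J2=1
P@2,4 dof=1 J1 → L=5 J1=5 J2=1
R@4,3 dof=1 J1 → L=5 J1=6 J2=1
M=3(L−1)−2J1−J2=3·4−2·6−1=-1

M = -1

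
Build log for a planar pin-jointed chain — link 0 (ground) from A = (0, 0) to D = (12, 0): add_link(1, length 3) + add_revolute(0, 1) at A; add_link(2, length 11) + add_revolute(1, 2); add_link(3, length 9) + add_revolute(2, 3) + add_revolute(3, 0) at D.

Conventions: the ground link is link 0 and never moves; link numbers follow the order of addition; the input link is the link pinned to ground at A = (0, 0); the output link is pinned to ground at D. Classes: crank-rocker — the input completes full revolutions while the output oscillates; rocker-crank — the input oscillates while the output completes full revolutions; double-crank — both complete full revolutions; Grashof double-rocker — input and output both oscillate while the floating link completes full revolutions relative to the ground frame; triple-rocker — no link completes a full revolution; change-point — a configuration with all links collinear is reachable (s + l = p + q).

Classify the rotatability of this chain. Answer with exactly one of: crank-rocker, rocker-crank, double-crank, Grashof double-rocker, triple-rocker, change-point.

lengths: ground=12, input=3, coupler=11, output=9
sorted: s=3 (shortest), l=12 (longest), p+q=20
s + l = 15 vs p + q = 20
s + l < p + q (Grashof) with shortest = input link → crank-rocker

crank-rocker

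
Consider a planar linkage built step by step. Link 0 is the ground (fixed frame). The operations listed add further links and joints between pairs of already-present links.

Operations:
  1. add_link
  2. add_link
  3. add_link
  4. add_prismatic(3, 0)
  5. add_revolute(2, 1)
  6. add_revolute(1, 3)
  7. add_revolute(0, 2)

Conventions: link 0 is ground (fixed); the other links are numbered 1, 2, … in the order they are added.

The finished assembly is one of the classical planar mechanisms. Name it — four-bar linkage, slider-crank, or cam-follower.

links: 4 (incl. ground); joints: 3 revolute, 1 prismatic, 0 higher (cam) pair, forming one closed loop
4 links, 3 revolutes + 1 prismatic in one loop → slider-crank

slider-crank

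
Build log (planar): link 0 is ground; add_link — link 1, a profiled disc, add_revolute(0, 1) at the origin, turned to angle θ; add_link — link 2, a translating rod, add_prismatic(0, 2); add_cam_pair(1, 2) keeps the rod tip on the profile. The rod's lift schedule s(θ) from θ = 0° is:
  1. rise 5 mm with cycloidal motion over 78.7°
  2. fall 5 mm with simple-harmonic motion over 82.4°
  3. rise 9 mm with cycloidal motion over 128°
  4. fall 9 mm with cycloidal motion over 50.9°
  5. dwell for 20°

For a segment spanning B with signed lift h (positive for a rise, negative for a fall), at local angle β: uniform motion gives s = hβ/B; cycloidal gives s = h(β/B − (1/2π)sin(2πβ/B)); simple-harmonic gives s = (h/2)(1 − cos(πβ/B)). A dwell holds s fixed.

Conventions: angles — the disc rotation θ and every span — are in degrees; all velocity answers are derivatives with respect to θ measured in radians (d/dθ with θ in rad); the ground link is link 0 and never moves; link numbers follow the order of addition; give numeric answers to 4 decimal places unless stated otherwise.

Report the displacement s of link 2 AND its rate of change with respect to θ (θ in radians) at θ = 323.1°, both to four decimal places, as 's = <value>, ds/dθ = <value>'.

seg 1 [0°–78.7°] cycloidal, h=5: full span → s += 5 → s = 5.0000
seg 2 [78.7°–161.1°] simple-harmonic, h=-5: full span → s += -5 → s = 0.0000
seg 3 [161.1°–289.1°] cycloidal, h=9: full span → s += 9 → s = 9.0000
seg 4 [289.1°–340°] cycloidal, h=-9: θ=323.1° here. β=34, B=50.9. -9·(0.6680 − sin(2π·0.6680)/(2π)) = -7.2581 → s = 1.7419
velocity in seg [289.1°–340°] (cycloidal), θ in radians: β = 34° = 0.5934 rad, B = 50.9° = 0.8884 rad; ds/dθ = (h/B)(1 − cos(2πβ/B)) = ((-9)/0.8884)(1 − cos(2π·0.6680)) = -15.123954 mm/rad

s = 1.7419, ds/dθ = -15.1240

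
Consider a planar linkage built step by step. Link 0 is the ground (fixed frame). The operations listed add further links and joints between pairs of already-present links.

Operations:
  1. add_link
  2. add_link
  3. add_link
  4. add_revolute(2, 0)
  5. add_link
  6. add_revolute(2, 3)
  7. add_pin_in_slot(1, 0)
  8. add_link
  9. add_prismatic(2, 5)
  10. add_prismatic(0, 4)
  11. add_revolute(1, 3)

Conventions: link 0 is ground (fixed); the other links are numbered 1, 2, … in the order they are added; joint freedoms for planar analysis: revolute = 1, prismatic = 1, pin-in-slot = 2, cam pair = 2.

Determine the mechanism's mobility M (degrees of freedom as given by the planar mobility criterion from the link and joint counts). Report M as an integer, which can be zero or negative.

(L,J1,J2)=(1,0,0); link0 fixed
link1: (2,0,0)
link2: (3,0,0)
link3: (4,0,0)
R 2-0 [J1]: (4,1,0)
link4: (5,1,0)
R 2-3 [J1]: (5,2,0)
PS 1-0 [J2]: (5,2,1)
link5: (6,2,1)
P 2-5 [J1]: (6,3,1)
P 0-4 [J1]: (6,4,1)
R 1-3 [J1]: (6,5,1)
Grübler: 3·5 − 2·5 − 1 = 4

M = 4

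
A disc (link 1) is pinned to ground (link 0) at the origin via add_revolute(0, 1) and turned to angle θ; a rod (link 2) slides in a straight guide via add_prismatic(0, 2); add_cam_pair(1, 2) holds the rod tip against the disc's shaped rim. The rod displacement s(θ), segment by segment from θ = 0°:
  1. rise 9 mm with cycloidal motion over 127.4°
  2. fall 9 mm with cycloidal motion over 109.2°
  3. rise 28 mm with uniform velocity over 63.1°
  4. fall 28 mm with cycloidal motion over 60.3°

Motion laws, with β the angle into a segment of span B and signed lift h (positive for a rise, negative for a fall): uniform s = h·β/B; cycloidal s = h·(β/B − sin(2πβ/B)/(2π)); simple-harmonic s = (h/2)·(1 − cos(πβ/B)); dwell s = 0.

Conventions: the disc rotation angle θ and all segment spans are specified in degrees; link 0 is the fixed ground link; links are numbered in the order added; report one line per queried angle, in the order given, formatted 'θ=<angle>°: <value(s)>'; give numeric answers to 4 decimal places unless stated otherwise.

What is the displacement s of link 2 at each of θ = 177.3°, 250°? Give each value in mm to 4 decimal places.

segment 1 (0° to 127.4°, cycloidal, h = 9) is passed completely: s = 0.0000 + (9) = 9.0000
θ = 177.3° falls in segment 2 (127.4° to 236.6°, cycloidal, h = -9): β = 177.3 − 127.4 = 49.9°, B = 109.2°; Δs = -9·(0.4570 − sin(2π·0.4570)/(2π)) = -3.7300; s = 9.0000 − 3.7300 = 5.2700
segment 2 (127.4° to 236.6°, cycloidal, h = -9) is passed completely: s = 9.0000 + (-9) = 0.0000
θ = 250° falls in segment 3 (236.6° to 299.7°, uniform, h = 28): β = 250 − 236.6 = 13.4°, B = 63.1°; Δs = 28·13.4/63.1 = 5.9461; s = 0.0000 + 5.9461 = 5.9461

θ=177.3°: 5.2700
θ=250°: 5.9461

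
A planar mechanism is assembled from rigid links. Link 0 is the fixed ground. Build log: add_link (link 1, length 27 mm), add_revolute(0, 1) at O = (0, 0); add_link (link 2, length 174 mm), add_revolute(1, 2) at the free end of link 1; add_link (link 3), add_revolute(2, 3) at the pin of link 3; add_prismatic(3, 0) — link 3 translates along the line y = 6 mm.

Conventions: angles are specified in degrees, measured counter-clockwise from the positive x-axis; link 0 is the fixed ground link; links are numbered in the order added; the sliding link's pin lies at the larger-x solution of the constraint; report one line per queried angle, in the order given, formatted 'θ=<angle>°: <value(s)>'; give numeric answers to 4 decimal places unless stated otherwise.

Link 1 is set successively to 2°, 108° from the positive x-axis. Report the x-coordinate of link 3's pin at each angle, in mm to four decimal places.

geometry: r = 27 mm, L = 174 mm, e = 6 mm
θ=2°: crank pin P = (r cos θ, r sin θ) = (26.983552, 0.942286)
θ=2°: h = r sin θ − e = 0.942286 − 6 = -5.057714
θ=2°: x = r cos θ + √(L² − h²) = 26.983552 + 173.926477 = 200.910030
θ=108°: crank pin P = (r cos θ, r sin θ) = (-8.343459, 25.678526)
θ=108°: h = r sin θ − e = 25.678526 − 6 = 19.678526
θ=108°: x = r cos θ + √(L² − h²) = -8.343459 + 172.883648 = 164.540189

θ=2°: 200.9100
θ=108°: 164.5402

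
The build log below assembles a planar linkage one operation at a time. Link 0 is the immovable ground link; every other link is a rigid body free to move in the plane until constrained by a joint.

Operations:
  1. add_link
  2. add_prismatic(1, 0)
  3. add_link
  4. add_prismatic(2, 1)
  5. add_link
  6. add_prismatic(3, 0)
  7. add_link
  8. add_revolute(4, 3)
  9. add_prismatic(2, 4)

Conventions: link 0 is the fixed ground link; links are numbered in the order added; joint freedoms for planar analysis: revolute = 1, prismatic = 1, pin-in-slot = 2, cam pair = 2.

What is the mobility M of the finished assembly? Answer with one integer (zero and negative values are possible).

(L,J1,J2)=(1,0,0); link0 fixed
link1: (2,0,0)
P 1-0 [J1]: (2,1,0)
link2: (3,1,0)
P 2-1 [J1]: (3,2,0)
link3: (4,2,0)
P 3-0 [J1]: (4,3,0)
link4: (5,3,0)
R 4-3 [J1]: (5,4,0)
P 2-4 [J1]: (5,5,0)
Grübler: 3·4 − 2·5 − 0 = 2

M = 2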